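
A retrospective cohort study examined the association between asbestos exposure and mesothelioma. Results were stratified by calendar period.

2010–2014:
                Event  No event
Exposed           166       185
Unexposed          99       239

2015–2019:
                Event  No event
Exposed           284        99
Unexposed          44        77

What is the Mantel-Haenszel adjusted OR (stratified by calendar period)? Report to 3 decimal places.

2.866

OR_MH = Σ(aᵢdᵢ/nᵢ) / Σ(bᵢcᵢ/nᵢ), where nᵢ is the stratum total.
Stratum 1 (2010–2014): n = 689; a·d/n = 166·239/689 = 57.5820; b·c/n = 185·99/689 = 26.5820
Stratum 2 (2015–2019): n = 504; a·d/n = 284·77/504 = 43.3889; b·c/n = 99·44/504 = 8.6429
OR_MH = (57.5820 + 43.3889) / (26.5820 + 8.6429) = 100.9709 / 35.2249 = 2.86647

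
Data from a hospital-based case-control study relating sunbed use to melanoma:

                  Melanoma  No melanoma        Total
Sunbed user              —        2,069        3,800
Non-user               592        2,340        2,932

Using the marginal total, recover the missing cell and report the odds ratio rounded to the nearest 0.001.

3.307

The missing cell is in the exposed row: 3800 − 2069 = 1731.
So a = 1731, b = 2069, c = 592, d = 2340.
OR = (a·d)/(b·c) = (1731 × 2340) / (2069 × 592) = 4050540 / 1224848 = 3.30697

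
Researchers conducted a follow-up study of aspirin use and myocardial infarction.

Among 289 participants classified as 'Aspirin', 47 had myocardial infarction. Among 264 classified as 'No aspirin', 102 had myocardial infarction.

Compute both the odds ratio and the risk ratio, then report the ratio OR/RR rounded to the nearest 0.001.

0.733

From the description: a = 47, b = 242, c = 102, d = 162.
OR = (47·162)/(242·102) = 7614/24684 = 0.30846
Risk in exposed = 47/289 = 0.16263; risk in unexposed = 102/264 = 0.38636; RR = 0.42092
OR/RR = 0.30846 / 0.42092 = 0.73281
The outcome is not rare, so the OR lies further from 1 than the RR.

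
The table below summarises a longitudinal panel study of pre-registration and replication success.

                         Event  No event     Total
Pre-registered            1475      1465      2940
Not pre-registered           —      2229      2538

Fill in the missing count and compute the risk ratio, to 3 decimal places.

The missing cell is in the unexposed row: 2538 − 2229 = 309.
So a = 1475, b = 1465, c = 309, d = 2229.
RR = [a/(a+b)] / [c/(c+d)] = (1475/2940) / (309/2538) = 0.50170/0.12175 = 4.12076

4.121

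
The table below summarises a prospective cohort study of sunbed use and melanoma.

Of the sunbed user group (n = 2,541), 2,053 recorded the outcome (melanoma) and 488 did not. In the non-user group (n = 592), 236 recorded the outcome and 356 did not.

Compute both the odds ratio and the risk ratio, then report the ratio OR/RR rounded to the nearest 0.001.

From the description: a = 2053, b = 488, c = 236, d = 356.
OR = (2053·356)/(488·236) = 730868/115168 = 6.34610
Risk in exposed = 2053/2541 = 0.80795; risk in unexposed = 236/592 = 0.39865; RR = 2.02672
OR/RR = 6.34610 / 2.02672 = 3.13122
The outcome is not rare, so the OR lies further from 1 than the RR.

3.131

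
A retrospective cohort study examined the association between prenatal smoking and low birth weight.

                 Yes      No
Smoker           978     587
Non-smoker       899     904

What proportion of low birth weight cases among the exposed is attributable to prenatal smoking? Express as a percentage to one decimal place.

20.2

Cells: a = 978, b = 587, c = 899, d = 904.
Risk in exposed = 978/1565 = 0.62492; risk in unexposed = 899/1803 = 0.49861.
RR = 0.62492/0.49861 = 1.25332
AR% = (RR − 1)/RR × 100 = (1.25332 − 1)/1.25332 × 100 = 20.2117%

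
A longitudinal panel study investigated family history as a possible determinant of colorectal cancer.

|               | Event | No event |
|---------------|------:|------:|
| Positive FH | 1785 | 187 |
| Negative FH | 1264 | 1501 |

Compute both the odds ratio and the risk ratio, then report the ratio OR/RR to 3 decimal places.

5.725

Cells: a = 1785, b = 187, c = 1264, d = 1501.
OR = (1785·1501)/(187·1264) = 2679285/236368 = 11.33523
Risk in exposed = 1785/1972 = 0.90517; risk in unexposed = 1264/2765 = 0.45714; RR = 1.98006
OR/RR = 11.33523 / 1.98006 = 5.72468
The outcome is not rare, so the OR lies further from 1 than the RR.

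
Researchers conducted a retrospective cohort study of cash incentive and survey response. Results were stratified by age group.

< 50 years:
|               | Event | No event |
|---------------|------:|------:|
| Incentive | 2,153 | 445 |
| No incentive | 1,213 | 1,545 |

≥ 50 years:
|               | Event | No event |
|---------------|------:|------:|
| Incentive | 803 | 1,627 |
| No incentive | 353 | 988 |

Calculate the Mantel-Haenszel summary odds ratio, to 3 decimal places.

OR_MH = Σ(aᵢdᵢ/nᵢ) / Σ(bᵢcᵢ/nᵢ), where nᵢ is the stratum total.
Stratum 1 (< 50 years): n = 5356; a·d/n = 2153·1545/5356 = 621.0577; b·c/n = 445·1213/5356 = 100.7814
Stratum 2 (≥ 50 years): n = 3771; a·d/n = 803·988/3771 = 210.3856; b·c/n = 1627·353/3771 = 152.3020
OR_MH = (621.0577 + 210.3856) / (100.7814 + 152.3020) = 831.4433 / 253.0834 = 3.28525

3.285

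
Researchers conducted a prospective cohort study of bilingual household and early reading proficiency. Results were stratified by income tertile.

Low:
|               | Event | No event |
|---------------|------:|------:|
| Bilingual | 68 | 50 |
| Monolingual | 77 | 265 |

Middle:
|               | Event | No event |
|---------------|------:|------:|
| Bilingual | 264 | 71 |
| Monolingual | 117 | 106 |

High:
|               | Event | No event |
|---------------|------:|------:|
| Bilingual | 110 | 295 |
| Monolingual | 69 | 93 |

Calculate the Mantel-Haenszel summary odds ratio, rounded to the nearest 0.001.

OR_MH = Σ(aᵢdᵢ/nᵢ) / Σ(bᵢcᵢ/nᵢ), where nᵢ is the stratum total.
Stratum 1 (Low): n = 460; a·d/n = 68·265/460 = 39.1739; b·c/n = 50·77/460 = 8.3696
Stratum 2 (Middle): n = 558; a·d/n = 264·106/558 = 50.1505; b·c/n = 71·117/558 = 14.8871
Stratum 3 (High): n = 567; a·d/n = 110·93/567 = 18.0423; b·c/n = 295·69/567 = 35.8995
OR_MH = (39.1739 + 50.1505 + 18.0423) / (8.3696 + 14.8871 + 35.8995) = 107.3668 / 59.1561 = 1.81497

1.815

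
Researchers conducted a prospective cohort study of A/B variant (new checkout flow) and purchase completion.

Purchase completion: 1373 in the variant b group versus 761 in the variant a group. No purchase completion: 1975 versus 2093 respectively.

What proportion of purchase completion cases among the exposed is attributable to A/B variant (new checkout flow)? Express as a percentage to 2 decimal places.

From the description: a = 1373, b = 1975, c = 761, d = 2093.
Risk in exposed = 1373/3348 = 0.41010; risk in unexposed = 761/2854 = 0.26664.
RR = 0.41010/0.26664 = 1.53799
AR% = (RR − 1)/RR × 100 = (1.53799 − 1)/1.53799 × 100 = 34.9802%

34.98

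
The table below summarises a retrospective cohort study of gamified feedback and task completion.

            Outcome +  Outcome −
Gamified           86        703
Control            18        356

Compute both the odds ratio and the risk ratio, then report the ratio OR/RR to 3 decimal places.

1.068

Cells: a = 86, b = 703, c = 18, d = 356.
OR = (86·356)/(703·18) = 30616/12654 = 2.41947
Risk in exposed = 86/789 = 0.10900; risk in unexposed = 18/374 = 0.04813; RR = 2.26475
OR/RR = 2.41947 / 2.26475 = 1.06832
The outcome is not rare, so the OR lies further from 1 than the RR.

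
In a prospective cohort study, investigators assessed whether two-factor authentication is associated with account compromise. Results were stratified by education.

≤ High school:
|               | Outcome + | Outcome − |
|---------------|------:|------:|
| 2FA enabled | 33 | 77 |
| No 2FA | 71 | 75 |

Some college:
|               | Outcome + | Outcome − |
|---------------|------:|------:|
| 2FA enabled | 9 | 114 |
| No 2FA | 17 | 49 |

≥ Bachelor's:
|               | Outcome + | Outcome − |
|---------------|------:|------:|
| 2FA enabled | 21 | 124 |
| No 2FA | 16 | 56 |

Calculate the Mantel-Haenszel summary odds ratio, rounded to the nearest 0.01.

OR_MH = Σ(aᵢdᵢ/nᵢ) / Σ(bᵢcᵢ/nᵢ), where nᵢ is the stratum total.
Stratum 1 (≤ High school): n = 256; a·d/n = 33·75/256 = 9.6680; b·c/n = 77·71/256 = 21.3555
Stratum 2 (Some college): n = 189; a·d/n = 9·49/189 = 2.3333; b·c/n = 114·17/189 = 10.2540
Stratum 3 (≥ Bachelor's): n = 217; a·d/n = 21·56/217 = 5.4194; b·c/n = 124·16/217 = 9.1429
OR_MH = (9.6680 + 2.3333 + 5.4194) / (21.3555 + 10.2540 + 9.1429) = 17.4207 / 40.7523 = 0.42748

0.43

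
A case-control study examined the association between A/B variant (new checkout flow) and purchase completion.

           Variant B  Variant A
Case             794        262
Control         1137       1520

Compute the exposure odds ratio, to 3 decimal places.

4.051

Reading the table with exposure as columns: a = 794 (Variant B, case), b = 1137 (Variant B, non-case), c = 262 (Variant A, case), d = 1520.
OR = (a·d)/(b·c) = (794 × 1520) / (1137 × 262) = 1206880 / 297894 = 4.05137
The odds of purchase completion are about 4.05 times as high in the variant b group.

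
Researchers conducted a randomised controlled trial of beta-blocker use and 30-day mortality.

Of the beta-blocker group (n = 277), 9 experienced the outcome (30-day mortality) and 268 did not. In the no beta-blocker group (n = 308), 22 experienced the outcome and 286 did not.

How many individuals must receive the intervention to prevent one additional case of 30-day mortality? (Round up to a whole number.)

26

Risk in treated group = 9/277 = 0.03249; risk in control = 22/308 = 0.07143.
Absolute risk reduction = 0.07143 − 0.03249 = 0.03894
NNT = 1 / ARR = 1 / 0.03894 = 25.682 → round up → 26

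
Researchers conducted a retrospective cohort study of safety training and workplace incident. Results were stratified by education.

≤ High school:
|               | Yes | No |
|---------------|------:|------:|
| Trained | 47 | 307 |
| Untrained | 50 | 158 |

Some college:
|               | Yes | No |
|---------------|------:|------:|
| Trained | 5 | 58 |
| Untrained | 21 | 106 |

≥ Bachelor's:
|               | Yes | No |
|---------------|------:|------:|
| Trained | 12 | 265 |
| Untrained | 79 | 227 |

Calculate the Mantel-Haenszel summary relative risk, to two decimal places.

RR_MH = Σ(aᵢ·n₀ᵢ/nᵢ) / Σ(cᵢ·n₁ᵢ/nᵢ), with n₁ᵢ = aᵢ+bᵢ (exposed), n₀ᵢ = cᵢ+dᵢ (unexposed), nᵢ = n₁ᵢ+n₀ᵢ.
Stratum 1 (≤ High school): n₁ = 354, n₀ = 208, n = 562; a·n₀/n = 47·208/562 = 17.3950; c·n₁/n = 50·354/562 = 31.4947
Stratum 2 (Some college): n₁ = 63, n₀ = 127, n = 190; a·n₀/n = 5·127/190 = 3.3421; c·n₁/n = 21·63/190 = 6.9632
Stratum 3 (≥ Bachelor's): n₁ = 277, n₀ = 306, n = 583; a·n₀/n = 12·306/583 = 6.2985; c·n₁/n = 79·277/583 = 37.5352
RR_MH = (17.3950 + 3.3421 + 6.2985) / (31.4947 + 6.9632 + 37.5352) = 27.0356 / 75.9930 = 0.35576

0.36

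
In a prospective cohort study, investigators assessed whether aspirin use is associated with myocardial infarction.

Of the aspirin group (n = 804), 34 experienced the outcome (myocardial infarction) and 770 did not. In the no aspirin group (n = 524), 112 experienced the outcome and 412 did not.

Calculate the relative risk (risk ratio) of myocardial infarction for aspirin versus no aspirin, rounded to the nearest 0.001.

From the description: a = 34, b = 770, c = 112, d = 412.
Risk in exposed = 34/804 = 0.04229; risk in unexposed = 112/524 = 0.21374.
RR = 0.04229 / 0.21374 = 0.19785
The risk is 80% lower among the exposed than among the unexposed.

0.198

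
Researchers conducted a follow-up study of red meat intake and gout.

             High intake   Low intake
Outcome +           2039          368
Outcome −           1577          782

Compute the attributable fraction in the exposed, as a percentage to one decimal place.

Reading the table with exposure as columns: a = 2039 (High intake, case), b = 1577 (High intake, non-case), c = 368 (Low intake, case), d = 782.
Risk in exposed = 2039/3616 = 0.56388; risk in unexposed = 368/1150 = 0.32000.
RR = 0.56388/0.32000 = 1.76213
AR% = (RR − 1)/RR × 100 = (1.76213 − 1)/1.76213 × 100 = 43.2506%

43.3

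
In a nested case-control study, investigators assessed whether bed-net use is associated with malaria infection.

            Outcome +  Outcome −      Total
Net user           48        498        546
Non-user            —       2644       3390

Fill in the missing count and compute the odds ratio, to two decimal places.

0.34

The missing cell is in the unexposed row: 3390 − 2644 = 746.
So a = 48, b = 498, c = 746, d = 2644.
OR = (a·d)/(b·c) = (48 × 2644) / (498 × 746) = 126912 / 371508 = 0.34161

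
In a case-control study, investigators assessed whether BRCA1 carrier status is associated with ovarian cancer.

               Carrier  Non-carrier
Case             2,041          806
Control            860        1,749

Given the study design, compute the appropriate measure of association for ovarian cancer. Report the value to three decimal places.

Reading the table with exposure as columns: a = 2041 (Carrier, case), b = 860 (Carrier, non-case), c = 806 (Non-carrier, case), d = 1749.
This is a case-control study: participants were sampled on outcome status, so risks in the source population cannot be estimated directly — relative risk is not valid here. The odds ratio is the appropriate measure.
OR = (a·d)/(b·c) = (2041 × 1749) / (860 × 806) = 3569709 / 693160 = 5.14991

5.150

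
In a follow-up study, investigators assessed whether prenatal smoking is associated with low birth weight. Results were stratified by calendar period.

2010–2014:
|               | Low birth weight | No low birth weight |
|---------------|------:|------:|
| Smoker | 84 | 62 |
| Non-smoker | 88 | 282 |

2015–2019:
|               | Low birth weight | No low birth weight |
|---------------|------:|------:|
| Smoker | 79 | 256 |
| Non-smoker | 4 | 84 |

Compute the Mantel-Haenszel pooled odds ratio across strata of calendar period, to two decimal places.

4.74

OR_MH = Σ(aᵢdᵢ/nᵢ) / Σ(bᵢcᵢ/nᵢ), where nᵢ is the stratum total.
Stratum 1 (2010–2014): n = 516; a·d/n = 84·282/516 = 45.9070; b·c/n = 62·88/516 = 10.5736
Stratum 2 (2015–2019): n = 423; a·d/n = 79·84/423 = 15.6879; b·c/n = 256·4/423 = 2.4208
OR_MH = (45.9070 + 15.6879) / (10.5736 + 2.4208) = 61.5949 / 12.9944 = 4.74010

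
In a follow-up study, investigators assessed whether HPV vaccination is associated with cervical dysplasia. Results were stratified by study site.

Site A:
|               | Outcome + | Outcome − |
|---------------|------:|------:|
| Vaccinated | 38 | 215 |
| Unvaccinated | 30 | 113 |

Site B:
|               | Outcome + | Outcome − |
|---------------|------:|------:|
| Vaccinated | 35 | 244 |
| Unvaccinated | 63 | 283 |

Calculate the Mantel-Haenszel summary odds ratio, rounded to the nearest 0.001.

OR_MH = Σ(aᵢdᵢ/nᵢ) / Σ(bᵢcᵢ/nᵢ), where nᵢ is the stratum total.
Stratum 1 (Site A): n = 396; a·d/n = 38·113/396 = 10.8434; b·c/n = 215·30/396 = 16.2879
Stratum 2 (Site B): n = 625; a·d/n = 35·283/625 = 15.8480; b·c/n = 244·63/625 = 24.5952
OR_MH = (10.8434 + 15.8480) / (16.2879 + 24.5952) = 26.6914 / 40.8831 = 0.65287

0.653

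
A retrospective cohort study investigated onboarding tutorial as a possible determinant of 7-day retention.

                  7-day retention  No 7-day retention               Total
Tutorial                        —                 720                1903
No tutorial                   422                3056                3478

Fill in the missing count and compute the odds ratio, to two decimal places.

11.90

The missing cell is in the exposed row: 1903 − 720 = 1183.
So a = 1183, b = 720, c = 422, d = 3056.
OR = (a·d)/(b·c) = (1183 × 3056) / (720 × 422) = 3615248 / 303840 = 11.89853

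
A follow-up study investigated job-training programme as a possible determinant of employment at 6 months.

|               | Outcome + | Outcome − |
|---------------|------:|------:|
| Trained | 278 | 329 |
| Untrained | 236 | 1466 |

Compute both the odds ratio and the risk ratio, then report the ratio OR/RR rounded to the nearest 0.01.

Cells: a = 278, b = 329, c = 236, d = 1466.
OR = (278·1466)/(329·236) = 407548/77644 = 5.24893
Risk in exposed = 278/607 = 0.45799; risk in unexposed = 236/1702 = 0.13866; RR = 3.30296
OR/RR = 5.24893 / 3.30296 = 1.58916
The outcome is not rare, so the OR lies further from 1 than the RR.

1.59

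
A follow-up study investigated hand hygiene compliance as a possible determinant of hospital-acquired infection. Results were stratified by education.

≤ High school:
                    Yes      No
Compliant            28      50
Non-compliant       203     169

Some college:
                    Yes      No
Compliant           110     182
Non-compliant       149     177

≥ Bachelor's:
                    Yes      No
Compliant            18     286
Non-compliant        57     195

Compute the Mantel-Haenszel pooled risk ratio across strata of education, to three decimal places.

RR_MH = Σ(aᵢ·n₀ᵢ/nᵢ) / Σ(cᵢ·n₁ᵢ/nᵢ), with n₁ᵢ = aᵢ+bᵢ (exposed), n₀ᵢ = cᵢ+dᵢ (unexposed), nᵢ = n₁ᵢ+n₀ᵢ.
Stratum 1 (≤ High school): n₁ = 78, n₀ = 372, n = 450; a·n₀/n = 28·372/450 = 23.1467; c·n₁/n = 203·78/450 = 35.1867
Stratum 2 (Some college): n₁ = 292, n₀ = 326, n = 618; a·n₀/n = 110·326/618 = 58.0259; c·n₁/n = 149·292/618 = 70.4013
Stratum 3 (≥ Bachelor's): n₁ = 304, n₀ = 252, n = 556; a·n₀/n = 18·252/556 = 8.1583; c·n₁/n = 57·304/556 = 31.1655
RR_MH = (23.1467 + 58.0259 + 8.1583) / (35.1867 + 70.4013 + 31.1655) = 89.3308 / 136.7534 = 0.65323

0.653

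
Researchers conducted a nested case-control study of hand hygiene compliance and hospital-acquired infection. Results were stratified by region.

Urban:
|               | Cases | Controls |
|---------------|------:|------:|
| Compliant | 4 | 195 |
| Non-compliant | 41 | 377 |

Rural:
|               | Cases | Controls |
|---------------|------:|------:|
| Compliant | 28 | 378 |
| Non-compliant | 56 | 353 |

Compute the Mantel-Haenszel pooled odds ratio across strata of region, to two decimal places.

OR_MH = Σ(aᵢdᵢ/nᵢ) / Σ(bᵢcᵢ/nᵢ), where nᵢ is the stratum total.
Stratum 1 (Urban): n = 617; a·d/n = 4·377/617 = 2.4441; b·c/n = 195·41/617 = 12.9579
Stratum 2 (Rural): n = 815; a·d/n = 28·353/815 = 12.1276; b·c/n = 378·56/815 = 25.9730
OR_MH = (2.4441 + 12.1276) / (12.9579 + 25.9730) = 14.5717 / 38.9309 = 0.37430

0.37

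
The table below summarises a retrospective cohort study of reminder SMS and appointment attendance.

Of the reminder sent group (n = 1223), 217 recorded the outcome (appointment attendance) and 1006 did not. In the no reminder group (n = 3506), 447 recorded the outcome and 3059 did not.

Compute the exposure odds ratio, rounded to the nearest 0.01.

From the description: a = 217, b = 1006, c = 447, d = 3059.
OR = (a·d)/(b·c) = (217 × 3059) / (1006 × 447) = 663803 / 449682 = 1.47616
The odds of appointment attendance are about 1.48 times as high in the reminder sent group.

1.48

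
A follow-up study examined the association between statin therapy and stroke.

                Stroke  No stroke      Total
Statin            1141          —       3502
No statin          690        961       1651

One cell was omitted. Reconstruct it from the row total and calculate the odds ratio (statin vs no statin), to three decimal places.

0.673

The missing cell is in the exposed row: 3502 − 1141 = 2361.
So a = 1141, b = 2361, c = 690, d = 961.
OR = (a·d)/(b·c) = (1141 × 961) / (2361 × 690) = 1096501 / 1629090 = 0.67308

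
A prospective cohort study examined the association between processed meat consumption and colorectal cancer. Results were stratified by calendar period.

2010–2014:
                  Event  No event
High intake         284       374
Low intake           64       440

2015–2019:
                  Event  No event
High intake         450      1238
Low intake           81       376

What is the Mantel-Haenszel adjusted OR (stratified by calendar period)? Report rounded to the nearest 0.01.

2.77

OR_MH = Σ(aᵢdᵢ/nᵢ) / Σ(bᵢcᵢ/nᵢ), where nᵢ is the stratum total.
Stratum 1 (2010–2014): n = 1162; a·d/n = 284·440/1162 = 107.5387; b·c/n = 374·64/1162 = 20.5990
Stratum 2 (2015–2019): n = 2145; a·d/n = 450·376/2145 = 78.8811; b·c/n = 1238·81/2145 = 46.7497
OR_MH = (107.5387 + 78.8811) / (20.5990 + 46.7497) = 186.4198 / 67.3486 = 2.76798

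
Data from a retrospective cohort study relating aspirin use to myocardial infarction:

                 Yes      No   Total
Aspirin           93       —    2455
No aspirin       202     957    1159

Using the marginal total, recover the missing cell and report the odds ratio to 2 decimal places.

0.19

The missing cell is in the exposed row: 2455 − 93 = 2362.
So a = 93, b = 2362, c = 202, d = 957.
OR = (a·d)/(b·c) = (93 × 957) / (2362 × 202) = 89001 / 477124 = 0.18654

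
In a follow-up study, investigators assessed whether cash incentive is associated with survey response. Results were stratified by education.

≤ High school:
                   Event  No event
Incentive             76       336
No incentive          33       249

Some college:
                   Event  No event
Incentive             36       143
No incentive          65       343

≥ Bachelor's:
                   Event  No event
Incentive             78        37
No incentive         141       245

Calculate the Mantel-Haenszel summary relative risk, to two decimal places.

1.62

RR_MH = Σ(aᵢ·n₀ᵢ/nᵢ) / Σ(cᵢ·n₁ᵢ/nᵢ), with n₁ᵢ = aᵢ+bᵢ (exposed), n₀ᵢ = cᵢ+dᵢ (unexposed), nᵢ = n₁ᵢ+n₀ᵢ.
Stratum 1 (≤ High school): n₁ = 412, n₀ = 282, n = 694; a·n₀/n = 76·282/694 = 30.8818; c·n₁/n = 33·412/694 = 19.5908
Stratum 2 (Some college): n₁ = 179, n₀ = 408, n = 587; a·n₀/n = 36·408/587 = 25.0221; c·n₁/n = 65·179/587 = 19.8211
Stratum 3 (≥ Bachelor's): n₁ = 115, n₀ = 386, n = 501; a·n₀/n = 78·386/501 = 60.0958; c·n₁/n = 141·115/501 = 32.3653
RR_MH = (30.8818 + 25.0221 + 60.0958) / (19.5908 + 19.8211 + 32.3653) = 115.9998 / 71.7772 = 1.61611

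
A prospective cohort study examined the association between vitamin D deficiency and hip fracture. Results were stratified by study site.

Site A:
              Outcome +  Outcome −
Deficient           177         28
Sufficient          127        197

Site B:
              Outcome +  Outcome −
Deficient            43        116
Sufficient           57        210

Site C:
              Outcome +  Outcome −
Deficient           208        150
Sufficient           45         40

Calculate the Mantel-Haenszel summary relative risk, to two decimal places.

RR_MH = Σ(aᵢ·n₀ᵢ/nᵢ) / Σ(cᵢ·n₁ᵢ/nᵢ), with n₁ᵢ = aᵢ+bᵢ (exposed), n₀ᵢ = cᵢ+dᵢ (unexposed), nᵢ = n₁ᵢ+n₀ᵢ.
Stratum 1 (Site A): n₁ = 205, n₀ = 324, n = 529; a·n₀/n = 177·324/529 = 108.4083; c·n₁/n = 127·205/529 = 49.2155
Stratum 2 (Site B): n₁ = 159, n₀ = 267, n = 426; a·n₀/n = 43·267/426 = 26.9507; c·n₁/n = 57·159/426 = 21.2746
Stratum 3 (Site C): n₁ = 358, n₀ = 85, n = 443; a·n₀/n = 208·85/443 = 39.9097; c·n₁/n = 45·358/443 = 36.3657
RR_MH = (108.4083 + 26.9507 + 39.9097) / (49.2155 + 21.2746 + 36.3657) = 175.2687 / 106.8558 = 1.64024

1.64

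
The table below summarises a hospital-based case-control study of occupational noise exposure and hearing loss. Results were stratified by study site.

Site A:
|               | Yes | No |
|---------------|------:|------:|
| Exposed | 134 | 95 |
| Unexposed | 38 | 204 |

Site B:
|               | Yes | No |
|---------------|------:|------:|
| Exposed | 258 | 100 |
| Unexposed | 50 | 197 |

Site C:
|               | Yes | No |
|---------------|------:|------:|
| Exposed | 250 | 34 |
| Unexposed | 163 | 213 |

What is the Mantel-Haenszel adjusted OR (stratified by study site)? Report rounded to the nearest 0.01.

OR_MH = Σ(aᵢdᵢ/nᵢ) / Σ(bᵢcᵢ/nᵢ), where nᵢ is the stratum total.
Stratum 1 (Site A): n = 471; a·d/n = 134·204/471 = 58.0382; b·c/n = 95·38/471 = 7.6645
Stratum 2 (Site B): n = 605; a·d/n = 258·197/605 = 84.0099; b·c/n = 100·50/605 = 8.2645
Stratum 3 (Site C): n = 660; a·d/n = 250·213/660 = 80.6818; b·c/n = 34·163/660 = 8.3970
OR_MH = (58.0382 + 84.0099 + 80.6818) / (7.6645 + 8.2645 + 8.3970) = 222.7300 / 24.3260 = 9.15605

9.16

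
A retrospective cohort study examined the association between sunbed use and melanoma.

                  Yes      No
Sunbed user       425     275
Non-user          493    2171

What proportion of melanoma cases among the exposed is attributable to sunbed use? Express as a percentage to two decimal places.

Cells: a = 425, b = 275, c = 493, d = 2171.
Risk in exposed = 425/700 = 0.60714; risk in unexposed = 493/2664 = 0.18506.
RR = 0.60714/0.18506 = 3.28079
AR% = (RR − 1)/RR × 100 = (3.28079 − 1)/3.28079 × 100 = 69.5195%

69.52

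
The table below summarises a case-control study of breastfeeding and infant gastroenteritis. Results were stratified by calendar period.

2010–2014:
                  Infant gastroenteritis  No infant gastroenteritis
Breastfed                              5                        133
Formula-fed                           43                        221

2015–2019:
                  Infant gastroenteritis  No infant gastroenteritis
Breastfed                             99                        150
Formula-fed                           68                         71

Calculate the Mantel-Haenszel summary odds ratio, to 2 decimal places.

OR_MH = Σ(aᵢdᵢ/nᵢ) / Σ(bᵢcᵢ/nᵢ), where nᵢ is the stratum total.
Stratum 1 (2010–2014): n = 402; a·d/n = 5·221/402 = 2.7488; b·c/n = 133·43/402 = 14.2264
Stratum 2 (2015–2019): n = 388; a·d/n = 99·71/388 = 18.1160; b·c/n = 150·68/388 = 26.2887
OR_MH = (2.7488 + 18.1160) / (14.2264 + 26.2887) = 20.8647 / 40.5150 = 0.51499

0.51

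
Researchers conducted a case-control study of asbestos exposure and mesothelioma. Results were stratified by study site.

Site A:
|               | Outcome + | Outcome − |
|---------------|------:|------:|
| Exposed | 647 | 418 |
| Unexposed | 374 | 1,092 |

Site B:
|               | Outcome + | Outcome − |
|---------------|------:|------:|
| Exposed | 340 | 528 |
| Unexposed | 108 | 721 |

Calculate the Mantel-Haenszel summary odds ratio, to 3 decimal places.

OR_MH = Σ(aᵢdᵢ/nᵢ) / Σ(bᵢcᵢ/nᵢ), where nᵢ is the stratum total.
Stratum 1 (Site A): n = 2531; a·d/n = 647·1092/2531 = 279.1482; b·c/n = 418·374/2531 = 61.7669
Stratum 2 (Site B): n = 1697; a·d/n = 340·721/1697 = 144.4549; b·c/n = 528·108/1697 = 33.6028
OR_MH = (279.1482 + 144.4549) / (61.7669 + 33.6028) = 423.6031 / 95.3697 = 4.44169

4.442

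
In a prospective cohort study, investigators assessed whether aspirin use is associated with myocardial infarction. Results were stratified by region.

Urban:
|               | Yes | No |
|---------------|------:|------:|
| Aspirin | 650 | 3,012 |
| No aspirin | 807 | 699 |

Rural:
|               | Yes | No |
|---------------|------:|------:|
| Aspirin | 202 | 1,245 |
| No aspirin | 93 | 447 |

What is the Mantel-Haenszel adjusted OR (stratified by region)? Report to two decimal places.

0.25

OR_MH = Σ(aᵢdᵢ/nᵢ) / Σ(bᵢcᵢ/nᵢ), where nᵢ is the stratum total.
Stratum 1 (Urban): n = 5168; a·d/n = 650·699/5168 = 87.9160; b·c/n = 3012·807/5168 = 470.3336
Stratum 2 (Rural): n = 1987; a·d/n = 202·447/1987 = 45.4424; b·c/n = 1245·93/1987 = 58.2713
OR_MH = (87.9160 + 45.4424) / (470.3336 + 58.2713) = 133.3584 / 528.6049 = 0.25228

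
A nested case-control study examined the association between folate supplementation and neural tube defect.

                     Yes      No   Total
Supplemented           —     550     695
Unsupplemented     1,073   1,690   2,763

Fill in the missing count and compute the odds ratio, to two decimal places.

The missing cell is in the exposed row: 695 − 550 = 145.
So a = 145, b = 550, c = 1073, d = 1690.
OR = (a·d)/(b·c) = (145 × 1690) / (550 × 1073) = 245050 / 590150 = 0.41523

0.42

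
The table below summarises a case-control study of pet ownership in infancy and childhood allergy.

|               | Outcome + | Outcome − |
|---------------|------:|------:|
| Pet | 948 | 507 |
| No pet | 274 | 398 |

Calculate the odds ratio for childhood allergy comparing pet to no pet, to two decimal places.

2.72

Cells: a = 948, b = 507, c = 274, d = 398.
OR = (a·d)/(b·c) = (948 × 398) / (507 × 274) = 377304 / 138918 = 2.71602
The odds of childhood allergy are about 2.72 times as high in the pet group.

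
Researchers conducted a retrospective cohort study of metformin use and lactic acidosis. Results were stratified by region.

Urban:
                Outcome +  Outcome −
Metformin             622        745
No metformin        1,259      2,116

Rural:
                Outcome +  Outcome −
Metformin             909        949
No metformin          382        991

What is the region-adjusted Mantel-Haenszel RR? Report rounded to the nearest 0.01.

RR_MH = Σ(aᵢ·n₀ᵢ/nᵢ) / Σ(cᵢ·n₁ᵢ/nᵢ), with n₁ᵢ = aᵢ+bᵢ (exposed), n₀ᵢ = cᵢ+dᵢ (unexposed), nᵢ = n₁ᵢ+n₀ᵢ.
Stratum 1 (Urban): n₁ = 1367, n₀ = 3375, n = 4742; a·n₀/n = 622·3375/4742 = 442.6930; c·n₁/n = 1259·1367/4742 = 362.9382
Stratum 2 (Rural): n₁ = 1858, n₀ = 1373, n = 3231; a·n₀/n = 909·1373/3231 = 386.2758; c·n₁/n = 382·1858/3231 = 219.6707
RR_MH = (442.6930 + 386.2758) / (362.9382 + 219.6707) = 828.9687 / 582.6089 = 1.42286

1.42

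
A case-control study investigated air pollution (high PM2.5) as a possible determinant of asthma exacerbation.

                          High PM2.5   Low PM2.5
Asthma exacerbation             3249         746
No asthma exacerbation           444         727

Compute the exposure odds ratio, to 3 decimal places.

7.131

Reading the table with exposure as columns: a = 3249 (High PM2.5, case), b = 444 (High PM2.5, non-case), c = 746 (Low PM2.5, case), d = 727.
OR = (a·d)/(b·c) = (3249 × 727) / (444 × 746) = 2362023 / 331224 = 7.13120
The odds of asthma exacerbation are about 7.13 times as high in the high pm2.5 group.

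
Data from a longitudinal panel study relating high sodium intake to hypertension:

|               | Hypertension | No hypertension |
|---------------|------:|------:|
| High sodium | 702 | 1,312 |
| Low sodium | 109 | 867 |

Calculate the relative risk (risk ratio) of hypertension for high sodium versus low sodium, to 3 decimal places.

3.121

Cells: a = 702, b = 1312, c = 109, d = 867.
Risk in exposed = 702/2014 = 0.34856; risk in unexposed = 109/976 = 0.11168.
RR = 0.34856 / 0.11168 = 3.12105
The risk among the exposed is 3.12 times that among the unexposed.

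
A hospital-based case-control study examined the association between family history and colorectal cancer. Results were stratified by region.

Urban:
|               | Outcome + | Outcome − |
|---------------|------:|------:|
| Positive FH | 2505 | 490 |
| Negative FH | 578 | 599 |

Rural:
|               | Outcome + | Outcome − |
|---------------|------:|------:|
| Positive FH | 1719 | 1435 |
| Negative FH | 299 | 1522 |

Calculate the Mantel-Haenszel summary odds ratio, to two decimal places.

OR_MH = Σ(aᵢdᵢ/nᵢ) / Σ(bᵢcᵢ/nᵢ), where nᵢ is the stratum total.
Stratum 1 (Urban): n = 4172; a·d/n = 2505·599/4172 = 359.6584; b·c/n = 490·578/4172 = 67.8859
Stratum 2 (Rural): n = 4975; a·d/n = 1719·1522/4975 = 525.8931; b·c/n = 1435·299/4975 = 86.2442
OR_MH = (359.6584 + 525.8931) / (67.8859 + 86.2442) = 885.5515 / 154.1301 = 5.74548

5.75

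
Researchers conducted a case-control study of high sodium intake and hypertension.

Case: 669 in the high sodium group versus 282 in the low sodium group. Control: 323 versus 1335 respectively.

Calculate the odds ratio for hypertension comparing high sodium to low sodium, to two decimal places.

From the description: a = 669, b = 323, c = 282, d = 1335.
OR = (a·d)/(b·c) = (669 × 1335) / (323 × 282) = 893115 / 91086 = 9.80518
The odds of hypertension are about 9.81 times as high in the high sodium group.

9.81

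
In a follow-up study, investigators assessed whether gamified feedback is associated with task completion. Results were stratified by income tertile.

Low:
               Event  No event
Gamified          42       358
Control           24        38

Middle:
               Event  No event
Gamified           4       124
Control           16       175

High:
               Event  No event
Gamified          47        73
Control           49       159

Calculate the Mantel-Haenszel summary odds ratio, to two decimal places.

OR_MH = Σ(aᵢdᵢ/nᵢ) / Σ(bᵢcᵢ/nᵢ), where nᵢ is the stratum total.
Stratum 1 (Low): n = 462; a·d/n = 42·38/462 = 3.4545; b·c/n = 358·24/462 = 18.5974
Stratum 2 (Middle): n = 319; a·d/n = 4·175/319 = 2.1944; b·c/n = 124·16/319 = 6.2194
Stratum 3 (High): n = 328; a·d/n = 47·159/328 = 22.7835; b·c/n = 73·49/328 = 10.9055
OR_MH = (3.4545 + 2.1944 + 22.7835) / (18.5974 + 6.2194 + 10.9055) = 28.4324 / 35.7223 = 0.79593

0.80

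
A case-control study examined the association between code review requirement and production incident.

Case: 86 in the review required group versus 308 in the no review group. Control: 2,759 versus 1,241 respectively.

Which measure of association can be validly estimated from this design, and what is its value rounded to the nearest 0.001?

0.126

From the description: a = 86, b = 2759, c = 308, d = 1241.
This is a case-control study: participants were sampled on outcome status, so risks in the source population cannot be estimated directly — relative risk is not valid here. The odds ratio is the appropriate measure.
OR = (a·d)/(b·c) = (86 × 1241) / (2759 × 308) = 106726 / 849772 = 0.12559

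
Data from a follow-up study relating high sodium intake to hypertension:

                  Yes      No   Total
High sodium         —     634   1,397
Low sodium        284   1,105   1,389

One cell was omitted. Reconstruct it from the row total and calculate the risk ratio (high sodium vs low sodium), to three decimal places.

The missing cell is in the exposed row: 1397 − 634 = 763.
So a = 763, b = 634, c = 284, d = 1105.
RR = [a/(a+b)] / [c/(c+d)] = (763/1397) / (284/1389) = 0.54617/0.20446 = 2.67123

2.671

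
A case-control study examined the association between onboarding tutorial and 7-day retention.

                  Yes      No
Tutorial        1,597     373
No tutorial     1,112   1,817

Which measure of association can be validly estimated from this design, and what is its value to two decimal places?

Cells: a = 1597, b = 373, c = 1112, d = 1817.
This is a case-control study: participants were sampled on outcome status, so risks in the source population cannot be estimated directly — relative risk is not valid here. The odds ratio is the appropriate measure.
OR = (a·d)/(b·c) = (1597 × 1817) / (373 × 1112) = 2901749 / 414776 = 6.99594

7.00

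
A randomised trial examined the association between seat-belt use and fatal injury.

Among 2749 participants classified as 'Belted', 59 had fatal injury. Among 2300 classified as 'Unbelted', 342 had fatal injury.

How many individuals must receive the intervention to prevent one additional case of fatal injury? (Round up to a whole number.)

8

Risk in treated group = 59/2749 = 0.02146; risk in control = 342/2300 = 0.14870.
Absolute risk reduction = 0.14870 − 0.02146 = 0.12723
NNT = 1 / ARR = 1 / 0.12723 = 7.860 → round up → 8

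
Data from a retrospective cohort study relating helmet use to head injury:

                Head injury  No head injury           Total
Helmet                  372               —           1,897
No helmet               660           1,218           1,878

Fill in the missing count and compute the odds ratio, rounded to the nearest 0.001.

0.450

The missing cell is in the exposed row: 1897 − 372 = 1525.
So a = 372, b = 1525, c = 660, d = 1218.
OR = (a·d)/(b·c) = (372 × 1218) / (1525 × 660) = 453096 / 1006500 = 0.45017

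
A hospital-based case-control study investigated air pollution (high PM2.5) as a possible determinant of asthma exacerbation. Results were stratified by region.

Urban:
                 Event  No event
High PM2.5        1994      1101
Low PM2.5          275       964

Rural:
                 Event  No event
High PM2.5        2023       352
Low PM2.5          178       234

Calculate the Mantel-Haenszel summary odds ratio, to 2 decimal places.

OR_MH = Σ(aᵢdᵢ/nᵢ) / Σ(bᵢcᵢ/nᵢ), where nᵢ is the stratum total.
Stratum 1 (Urban): n = 4334; a·d/n = 1994·964/4334 = 443.5201; b·c/n = 1101·275/4334 = 69.8604
Stratum 2 (Rural): n = 2787; a·d/n = 2023·234/2787 = 169.8536; b·c/n = 352·178/2787 = 22.4815
OR_MH = (443.5201 + 169.8536) / (69.8604 + 22.4815) = 613.3737 / 92.3419 = 6.64242

6.64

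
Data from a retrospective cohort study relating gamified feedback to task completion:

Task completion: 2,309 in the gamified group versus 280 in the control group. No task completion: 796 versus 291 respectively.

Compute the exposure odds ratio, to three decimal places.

From the description: a = 2309, b = 796, c = 280, d = 291.
OR = (a·d)/(b·c) = (2309 × 291) / (796 × 280) = 671919 / 222880 = 3.01471
The odds of task completion are about 3.01 times as high in the gamified group.

3.015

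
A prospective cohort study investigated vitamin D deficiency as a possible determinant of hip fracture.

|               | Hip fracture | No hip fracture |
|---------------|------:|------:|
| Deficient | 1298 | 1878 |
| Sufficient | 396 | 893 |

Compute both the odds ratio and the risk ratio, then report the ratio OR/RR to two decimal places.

Cells: a = 1298, b = 1878, c = 396, d = 893.
OR = (1298·893)/(1878·396) = 1159114/743688 = 1.55860
Risk in exposed = 1298/3176 = 0.40869; risk in unexposed = 396/1289 = 0.30721; RR = 1.33031
OR/RR = 1.55860 / 1.33031 = 1.17161
The outcome is not rare, so the OR lies further from 1 than the RR.

1.17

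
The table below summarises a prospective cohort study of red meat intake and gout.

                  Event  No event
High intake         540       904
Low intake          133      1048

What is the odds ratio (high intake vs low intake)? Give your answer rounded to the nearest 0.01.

4.71

Cells: a = 540, b = 904, c = 133, d = 1048.
OR = (a·d)/(b·c) = (540 × 1048) / (904 × 133) = 565920 / 120232 = 4.70690
The odds of gout are about 4.71 times as high in the high intake group.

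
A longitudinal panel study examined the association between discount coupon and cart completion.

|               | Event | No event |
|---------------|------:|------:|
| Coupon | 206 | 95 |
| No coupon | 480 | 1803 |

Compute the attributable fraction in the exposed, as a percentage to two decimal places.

Cells: a = 206, b = 95, c = 480, d = 1803.
Risk in exposed = 206/301 = 0.68439; risk in unexposed = 480/2283 = 0.21025.
RR = 0.68439/0.21025 = 3.25511
AR% = (RR − 1)/RR × 100 = (3.25511 − 1)/3.25511 × 100 = 69.2791%

69.28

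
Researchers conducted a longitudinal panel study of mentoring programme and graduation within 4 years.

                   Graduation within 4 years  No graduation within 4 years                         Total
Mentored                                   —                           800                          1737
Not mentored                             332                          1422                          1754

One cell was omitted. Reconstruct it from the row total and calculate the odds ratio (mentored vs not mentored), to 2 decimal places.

5.02

The missing cell is in the exposed row: 1737 − 800 = 937.
So a = 937, b = 800, c = 332, d = 1422.
OR = (a·d)/(b·c) = (937 × 1422) / (800 × 332) = 1332414 / 265600 = 5.01662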